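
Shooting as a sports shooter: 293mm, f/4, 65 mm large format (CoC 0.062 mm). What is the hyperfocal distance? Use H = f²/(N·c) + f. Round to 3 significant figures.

346 m

Hyperfocal distance H = f²/(N·c) + f = 293²/(4 × 0.062) + 293 = 85849/0.248 + 293 ≈ 346458.3 mm ≈ 346 m.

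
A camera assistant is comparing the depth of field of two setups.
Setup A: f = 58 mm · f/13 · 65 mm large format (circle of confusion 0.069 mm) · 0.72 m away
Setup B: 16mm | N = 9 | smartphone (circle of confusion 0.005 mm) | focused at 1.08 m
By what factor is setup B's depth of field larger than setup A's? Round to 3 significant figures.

Setup A: H = 58²/(13×0.069) + 58 ≈ 3808.3 mm; DoF = Df − Dn = 874.34 − 611.97 ≈ 262.37 mm.
Setup B: H = 16²/(9×0.005) + 16 ≈ 5704.9 mm; DoF = Df − Dn = 1328.46 − 909.83 ≈ 418.63 mm.
Ratio = 418.63 / 262.37 ≈ 1.60.

1.60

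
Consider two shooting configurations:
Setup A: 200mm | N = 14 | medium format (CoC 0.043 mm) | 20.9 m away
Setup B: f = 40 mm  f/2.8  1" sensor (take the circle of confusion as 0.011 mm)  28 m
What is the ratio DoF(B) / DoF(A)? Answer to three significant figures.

2.94

Setup A: H = 200²/(14×0.043) + 200 ≈ 66645.2 mm; DoF = Df − Dn = 30357 − 15936 ≈ 14421 mm.
Setup B: H = 40²/(2.8×0.011) + 40 ≈ 51988.1 mm; DoF = Df − Dn = 60636 − 18203 ≈ 42433 mm.
Ratio = 42433 / 14421 ≈ 2.94.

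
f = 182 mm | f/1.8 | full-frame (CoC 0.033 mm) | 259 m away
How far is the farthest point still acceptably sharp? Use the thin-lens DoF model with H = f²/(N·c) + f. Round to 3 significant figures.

Hyperfocal distance H = f²/(N·c) + f = 182²/(1.8 × 0.033) + 182 = 33124/0.0594 + 182 ≈ 557825.1 mm ≈ 557.8 m.
Far limit Df = s·(H − f)/(H − s) = 259000 × (557825.1 − 182) / (557825.1 − 259000) = 259000 × 557643.1 / 298825.1 ≈ 483325 mm ≈ 483 m.

483 m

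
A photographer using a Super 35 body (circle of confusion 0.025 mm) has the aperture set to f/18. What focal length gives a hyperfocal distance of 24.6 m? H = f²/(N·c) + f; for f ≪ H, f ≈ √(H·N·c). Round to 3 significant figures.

From H = f²/(N·c) + f, with f ≪ H: f ≈ √(H·N·c) = √(24600 × 18 × 0.025) = √11070 ≈ 105.2 mm.
The +f correction barely moves this — solving exactly, f² + N·c·f − N·c·H = 0 ⇒ f = (−N·c + √((N·c)² + 4·N·c·H))/2 = (−0.45 + √44280)/2 ≈ 104.99 mm, so f ≈ 105 mm.

105 mm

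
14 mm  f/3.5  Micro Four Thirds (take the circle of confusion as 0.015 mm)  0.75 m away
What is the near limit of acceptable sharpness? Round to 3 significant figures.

Hyperfocal distance H = f²/(N·c) + f = 14²/(3.5 × 0.015) + 14 = 196/0.0525 + 14 ≈ 3747.3 mm ≈ 3.747 m.
Near limit Dn = s·(H − f)/(H + s − 2f) = 750 × (3747.3 − 14) / (3747.3 + 750 − 2 × 14) = 750 × 3733.3 / 4469.3 ≈ 626.49 mm ≈ 0.626 m.

0.626 m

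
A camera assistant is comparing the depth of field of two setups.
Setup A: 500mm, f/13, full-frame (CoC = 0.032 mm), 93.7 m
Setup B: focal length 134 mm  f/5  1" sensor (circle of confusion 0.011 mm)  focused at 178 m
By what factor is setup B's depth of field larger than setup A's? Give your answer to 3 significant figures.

Setup A: H = 500²/(13×0.032) + 500 ≈ 601461.5 mm; DoF = Df − Dn = 110899 − 81120 ≈ 29779 mm.
Setup B: H = 134²/(5×0.011) + 134 ≈ 326606.7 mm; DoF = Df − Dn = 391047 − 115224 ≈ 275823 mm.
Ratio = 275823 / 29779 ≈ 9.26.

9.26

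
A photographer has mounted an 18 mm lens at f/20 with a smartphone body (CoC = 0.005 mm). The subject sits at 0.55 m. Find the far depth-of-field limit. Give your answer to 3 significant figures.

0.658 m

Hyperfocal distance H = f²/(N·c) + f = 18²/(20 × 0.005) + 18 = 324/0.1 + 18 ≈ 3258.0 mm ≈ 3.258 m.
Far limit Df = s·(H − f)/(H − s) = 550 × (3258.0 − 18) / (3258.0 − 550) = 550 × 3240.0 / 2708.0 ≈ 658.05 mm ≈ 0.658 m.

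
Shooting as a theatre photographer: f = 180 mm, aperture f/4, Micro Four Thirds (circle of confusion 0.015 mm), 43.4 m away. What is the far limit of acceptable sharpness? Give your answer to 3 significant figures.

47.2 m

Hyperfocal distance H = f²/(N·c) + f = 180²/(4 × 0.015) + 180 = 32400/0.06 + 180 ≈ 540180.0 mm ≈ 540.2 m.
Far limit Df = s·(H − f)/(H − s) = 43400 × (540180.0 − 180) / (540180.0 − 43400) = 43400 × 540000.0 / 496780.0 ≈ 47176 mm ≈ 47.2 m.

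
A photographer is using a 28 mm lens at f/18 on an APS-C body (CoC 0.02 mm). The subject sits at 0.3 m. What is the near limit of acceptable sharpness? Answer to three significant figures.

Hyperfocal distance H = f²/(N·c) + f = 28²/(18 × 0.02) + 28 = 784/0.36 + 28 ≈ 2205.8 mm ≈ 2.206 m.
Near limit Dn = s·(H − f)/(H + s − 2f) = 300 × (2205.8 − 28) / (2205.8 + 300 − 2 × 28) = 300 × 2177.8 / 2449.8 ≈ 266.69 mm.

267 mm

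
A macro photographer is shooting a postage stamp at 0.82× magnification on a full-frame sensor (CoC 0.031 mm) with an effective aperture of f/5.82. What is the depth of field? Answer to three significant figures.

0.537 mm

At magnification m, DoF ≈ 2·N_eff·c/m² = 2 × 5.82 × 0.031 / 0.82² = 0.3608 / 0.6724 ≈ 0.537 mm.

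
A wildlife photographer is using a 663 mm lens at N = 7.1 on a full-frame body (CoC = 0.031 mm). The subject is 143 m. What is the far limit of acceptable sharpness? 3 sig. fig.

Hyperfocal distance H = f²/(N·c) + f = 663²/(7.1 × 0.031) + 663 = 439569/0.2201 + 663 ≈ 1997796.1 mm ≈ 1998 m.
Far limit Df = s·(H − f)/(H − s) = 143000 × (1997796.1 − 663) / (1997796.1 − 143000) = 143000 × 1997133.1 / 1854796.1 ≈ 153974 mm ≈ 154 m.

154 m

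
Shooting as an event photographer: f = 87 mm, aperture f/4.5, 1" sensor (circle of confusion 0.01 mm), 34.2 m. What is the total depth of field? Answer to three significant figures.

14.5 m

Hyperfocal distance H = f²/(N·c) + f = 87²/(4.5 × 0.01) + 87 = 7569/0.045 + 87 ≈ 168287.0 mm ≈ 168.3 m.
Near limit Dn = s·(H − f)/(H + s − 2f) = 34200 × (168287.0 − 87) / (168287.0 + 34200 − 2 × 87) = 34200 × 168200.0 / 202313.0 ≈ 28433 mm.
Far limit Df = s·(H − f)/(H − s) = 34200 × (168287.0 − 87) / (168287.0 − 34200) = 34200 × 168200.0 / 134087.0 ≈ 42901 mm.
Depth of field = Df − Dn = 42901 − 28433 ≈ 14468 mm ≈ 14.5 m.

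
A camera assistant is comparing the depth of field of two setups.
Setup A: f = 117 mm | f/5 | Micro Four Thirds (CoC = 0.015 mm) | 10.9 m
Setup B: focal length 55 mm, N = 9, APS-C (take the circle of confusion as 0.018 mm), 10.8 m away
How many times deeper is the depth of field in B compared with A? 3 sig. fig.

Setup A: H = 117²/(5×0.015) + 117 ≈ 182637.0 mm; DoF = Df − Dn = 11584.4 − 10292.0 ≈ 1292.4 mm.
Setup B: H = 55²/(9×0.018) + 55 ≈ 18727.8 mm; DoF = Df − Dn = 25438 − 6855 ≈ 18583 mm.
Ratio = 18583 / 1292.4 ≈ 14.4.

14.4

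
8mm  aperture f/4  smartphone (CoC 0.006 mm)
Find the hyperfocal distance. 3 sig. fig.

2.67 m

Hyperfocal distance H = f²/(N·c) + f = 8²/(4 × 0.006) + 8 = 64/0.024 + 8 ≈ 2674.7 mm ≈ 2.67 m.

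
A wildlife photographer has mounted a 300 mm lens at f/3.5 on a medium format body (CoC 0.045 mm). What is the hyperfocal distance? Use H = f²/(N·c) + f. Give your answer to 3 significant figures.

572 m

Hyperfocal distance H = f²/(N·c) + f = 300²/(3.5 × 0.045) + 300 = 90000/0.1575 + 300 ≈ 571728.6 mm ≈ 572 m.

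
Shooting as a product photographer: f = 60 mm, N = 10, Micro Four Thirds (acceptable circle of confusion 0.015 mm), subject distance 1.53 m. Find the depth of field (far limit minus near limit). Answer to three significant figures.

Hyperfocal distance H = f²/(N·c) + f = 60²/(10 × 0.015) + 60 = 3600/0.15 + 60 ≈ 24060.0 mm ≈ 24.06 m.
Near limit Dn = s·(H − f)/(H + s − 2f) = 1530 × (24060.0 − 60) / (24060.0 + 1530 − 2 × 60) = 1530 × 24000.0 / 25470.0 ≈ 1441.70 mm.
Far limit Df = s·(H − f)/(H − s) = 1530 × (24060.0 − 60) / (24060.0 − 1530) = 1530 × 24000.0 / 22530.0 ≈ 1629.83 mm.
Depth of field = Df − Dn = 1629.83 − 1441.70 ≈ 188.13 mm.

188 mm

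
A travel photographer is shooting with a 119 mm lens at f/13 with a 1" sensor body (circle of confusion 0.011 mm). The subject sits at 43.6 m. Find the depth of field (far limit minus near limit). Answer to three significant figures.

47.4 m

Hyperfocal distance H = f²/(N·c) + f = 119²/(13 × 0.011) + 119 = 14161/0.143 + 119 ≈ 99147.0 mm ≈ 99.15 m.
Near limit Dn = s·(H − f)/(H + s − 2f) = 43600 × (99147.0 − 119) / (99147.0 + 43600 − 2 × 119) = 43600 × 99028.0 / 142509.0 ≈ 30297 mm.
Far limit Df = s·(H − f)/(H − s) = 43600 × (99147.0 − 119) / (99147.0 − 43600) = 43600 × 99028.0 / 55547.0 ≈ 77729 mm.
Depth of field = Df − Dn = 77729 − 30297 ≈ 47432 mm ≈ 47.4 m.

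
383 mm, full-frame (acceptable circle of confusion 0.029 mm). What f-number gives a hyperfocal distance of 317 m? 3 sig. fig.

f/16

Rearrange H = f²/(N·c) + f for N: N = f² / ((H − f)·c).
N = 383² / ((317000 − 383) × 0.029) = 146689 / 9182 ≈ 16.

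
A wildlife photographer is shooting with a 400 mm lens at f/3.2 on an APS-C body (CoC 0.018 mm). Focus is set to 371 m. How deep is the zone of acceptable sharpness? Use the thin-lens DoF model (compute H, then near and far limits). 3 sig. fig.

101 m

Hyperfocal distance H = f²/(N·c) + f = 400²/(3.2 × 0.018) + 400 = 160000/0.0576 + 400 ≈ 2778177.8 mm ≈ 2778 m.
Near limit Dn = s·(H − f)/(H + s − 2f) = 371000 × (2778177.8 − 400) / (2778177.8 + 371000 − 2 × 400) = 371000 × 2777777.8 / 3148377.8 ≈ 327329 mm.
Far limit Df = s·(H − f)/(H − s) = 371000 × (2778177.8 − 400) / (2778177.8 − 371000) = 371000 × 2777777.8 / 2407177.8 ≈ 428118 mm.
Depth of field = Df − Dn = 428118 − 327329 ≈ 100789 mm ≈ 101 m.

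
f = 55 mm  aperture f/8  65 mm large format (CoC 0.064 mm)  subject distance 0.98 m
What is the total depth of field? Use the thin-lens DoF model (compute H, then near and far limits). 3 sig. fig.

Hyperfocal distance H = f²/(N·c) + f = 55²/(8 × 0.064) + 55 = 3025/0.512 + 55 ≈ 5963.2 mm ≈ 5.963 m.
Near limit Dn = s·(H − f)/(H + s − 2f) = 980 × (5963.2 − 55) / (5963.2 + 980 − 2 × 55) = 980 × 5908.2 / 6833.2 ≈ 847.34 mm.
Far limit Df = s·(H − f)/(H − s) = 980 × (5963.2 − 55) / (5963.2 − 980) = 980 × 5908.2 / 4983.2 ≈ 1161.91 mm.
Depth of field = Df − Dn = 1161.91 − 847.34 ≈ 314.57 mm.

315 mm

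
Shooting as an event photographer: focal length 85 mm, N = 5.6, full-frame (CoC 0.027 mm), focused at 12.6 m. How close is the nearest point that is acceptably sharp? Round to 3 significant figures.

Hyperfocal distance H = f²/(N·c) + f = 85²/(5.6 × 0.027) + 85 = 7225/0.1512 + 85 ≈ 47869.4 mm ≈ 47.87 m.
Near limit Dn = s·(H − f)/(H + s − 2f) = 12600 × (47869.4 − 85) / (47869.4 + 12600 − 2 × 85) = 12600 × 47784.4 / 60299.4 ≈ 9984.9 mm ≈ 9.98 m.

9.98 m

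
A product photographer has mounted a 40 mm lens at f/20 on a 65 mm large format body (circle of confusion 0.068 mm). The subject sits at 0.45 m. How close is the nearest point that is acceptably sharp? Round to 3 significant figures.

Hyperfocal distance H = f²/(N·c) + f = 40²/(20 × 0.068) + 40 = 1600/1.36 + 40 ≈ 1216.5 mm ≈ 1.216 m.
Near limit Dn = s·(H − f)/(H + s − 2f) = 450 × (1216.5 − 40) / (1216.5 + 450 − 2 × 40) = 450 × 1176.5 / 1586.5 ≈ 333.70 mm.

334 mm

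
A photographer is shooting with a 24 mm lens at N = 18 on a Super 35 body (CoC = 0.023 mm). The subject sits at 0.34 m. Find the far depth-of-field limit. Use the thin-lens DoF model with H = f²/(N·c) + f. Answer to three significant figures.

Hyperfocal distance H = f²/(N·c) + f = 24²/(18 × 0.023) + 24 = 576/0.414 + 24 ≈ 1415.3 mm ≈ 1.415 m.
Far limit Df = s·(H − f)/(H − s) = 340 × (1415.3 − 24) / (1415.3 − 340) = 340 × 1391.3 / 1075.3 ≈ 439.92 mm.

440 mm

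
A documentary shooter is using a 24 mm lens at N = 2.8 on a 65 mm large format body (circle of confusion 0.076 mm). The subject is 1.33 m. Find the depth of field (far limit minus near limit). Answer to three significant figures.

Hyperfocal distance H = f²/(N·c) + f = 24²/(2.8 × 0.076) + 24 = 576/0.2128 + 24 ≈ 2730.8 mm ≈ 2.731 m.
Near limit Dn = s·(H − f)/(H + s − 2f) = 1330 × (2730.8 − 24) / (2730.8 + 1330 − 2 × 24) = 1330 × 2706.8 / 4012.8 ≈ 897.1 mm.
Far limit Df = s·(H − f)/(H − s) = 1330 × (2730.8 − 24) / (2730.8 − 1330) = 1330 × 2706.8 / 1400.8 ≈ 2570.0 mm.
Depth of field = Df − Dn = 2570.0 − 897.1 ≈ 1672.9 mm ≈ 1.67 m.

1.67 m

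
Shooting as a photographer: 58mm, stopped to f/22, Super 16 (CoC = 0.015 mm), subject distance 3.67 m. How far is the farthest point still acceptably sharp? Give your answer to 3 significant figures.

Hyperfocal distance H = f²/(N·c) + f = 58²/(22 × 0.015) + 58 = 3364/0.33 + 58 ≈ 10251.9 mm ≈ 10.25 m.
Far limit Df = s·(H − f)/(H − s) = 3670 × (10251.9 − 58) / (10251.9 − 3670) = 3670 × 10193.9 / 6581.9 ≈ 5684.0 mm ≈ 5.68 m.

5.68 m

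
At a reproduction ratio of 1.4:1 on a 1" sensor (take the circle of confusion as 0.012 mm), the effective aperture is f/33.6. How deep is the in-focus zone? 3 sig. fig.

At magnification m, DoF ≈ 2·N_eff·c/m² = 2 × 33.6 × 0.012 / 1.4² = 0.8064 / 1.96 ≈ 0.411 mm.

0.411 mm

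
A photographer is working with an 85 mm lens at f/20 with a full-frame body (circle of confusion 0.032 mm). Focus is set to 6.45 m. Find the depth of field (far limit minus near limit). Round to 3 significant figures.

10.7 m

Hyperfocal distance H = f²/(N·c) + f = 85²/(20 × 0.032) + 85 = 7225/0.64 + 85 ≈ 11374.1 mm ≈ 11.37 m.
Near limit Dn = s·(H − f)/(H + s − 2f) = 6450 × (11374.1 − 85) / (11374.1 + 6450 − 2 × 85) = 6450 × 11289.1 / 17654.1 ≈ 4125 mm.
Far limit Df = s·(H − f)/(H − s) = 6450 × (11374.1 − 85) / (11374.1 − 6450) = 6450 × 11289.1 / 4924.1 ≈ 14787 mm.
Depth of field = Df − Dn = 14787 − 4125 ≈ 10662 mm ≈ 10.7 m.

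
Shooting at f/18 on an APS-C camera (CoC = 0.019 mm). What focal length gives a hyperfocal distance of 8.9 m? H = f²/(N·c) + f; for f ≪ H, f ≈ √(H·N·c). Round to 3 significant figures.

55.0 mm

From H = f²/(N·c) + f, with f ≪ H: f ≈ √(H·N·c) = √(8900 × 18 × 0.019) = √3043.8 ≈ 55.17 mm.
Exact: f² + N·c·f − N·c·H = 0 ⇒ f = (−N·c + √((N·c)² + 4·N·c·H))/2 = (−0.342 + √12175)/2 ≈ 55.000 mm ≈ 55.0 mm.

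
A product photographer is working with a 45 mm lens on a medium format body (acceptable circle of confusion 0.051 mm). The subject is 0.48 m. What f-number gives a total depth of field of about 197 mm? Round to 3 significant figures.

f/18

Write h = H − f = f²/(N·c). The thin-lens limits are Dn = s·h/(h + (s−f)) and Df = s·h/(h − (s−f)), so DoF = Df − Dn = 2·s·(s−f)·h / (h² − (s−f)²).
That is a quadratic in h: DoF·h² − 2·s·(s−f)·h − DoF·(s−f)² = 0 ⇒ h = (s−f)·(s + √(s² + DoF²)) / DoF = 435 × (480 + √(480² + 197²)) / 197 = 435 × (480 + 518.854) / 197 ≈ 2205.6 mm.
Then N = f²/(c·h) = 45² / (0.051 × 2205.6) = 2025 / 112.49 ≈ 18.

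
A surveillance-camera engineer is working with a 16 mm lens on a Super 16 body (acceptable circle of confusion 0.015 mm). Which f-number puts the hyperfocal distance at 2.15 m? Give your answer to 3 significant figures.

Rearrange H = f²/(N·c) + f for N: N = f² / ((H − f)·c).
N = 16² / ((2150 − 16) × 0.015) = 256 / 32.01 ≈ 8.

f/8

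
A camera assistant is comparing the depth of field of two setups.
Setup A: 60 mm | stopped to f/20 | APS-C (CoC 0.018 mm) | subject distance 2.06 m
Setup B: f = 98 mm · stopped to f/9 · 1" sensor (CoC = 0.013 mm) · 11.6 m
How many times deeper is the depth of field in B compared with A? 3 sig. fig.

Setup A: H = 60²/(20×0.018) + 60 ≈ 10060.0 mm; DoF = Df − Dn = 2575.00 − 1716.67 ≈ 858.33 mm.
Setup B: H = 98²/(9×0.013) + 98 ≈ 82183.5 mm; DoF = Df − Dn = 13490.3 − 10174.3 ≈ 3316.0 mm.
Ratio = 3316.0 / 858.33 ≈ 3.86.

3.86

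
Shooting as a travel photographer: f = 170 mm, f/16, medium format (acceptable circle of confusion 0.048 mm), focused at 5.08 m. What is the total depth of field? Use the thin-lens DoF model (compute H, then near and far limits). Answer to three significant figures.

Hyperfocal distance H = f²/(N·c) + f = 170²/(16 × 0.048) + 170 = 28900/0.768 + 170 ≈ 37800.2 mm ≈ 37.80 m.
Near limit Dn = s·(H − f)/(H + s − 2f) = 5080 × (37800.2 − 170) / (37800.2 + 5080 − 2 × 170) = 5080 × 37630.2 / 42540.2 ≈ 4493.7 mm.
Far limit Df = s·(H − f)/(H − s) = 5080 × (37800.2 − 170) / (37800.2 − 5080) = 5080 × 37630.2 / 32720.2 ≈ 5842.3 mm.
Depth of field = Df − Dn = 5842.3 − 4493.7 ≈ 1348.6 mm ≈ 1.35 m.

1.35 m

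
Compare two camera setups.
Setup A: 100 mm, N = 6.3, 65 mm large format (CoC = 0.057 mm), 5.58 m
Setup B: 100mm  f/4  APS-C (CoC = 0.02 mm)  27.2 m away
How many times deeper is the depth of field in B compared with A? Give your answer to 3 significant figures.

5.42

Setup A: H = 100²/(6.3×0.057) + 100 ≈ 27947.4 mm; DoF = Df − Dn = 6947.1 − 4662.5 ≈ 2284.6 mm.
Setup B: H = 100²/(4×0.02) + 100 ≈ 125100.0 mm; DoF = Df − Dn = 34729 − 22354 ≈ 12375 mm.
Ratio = 12375 / 2284.6 ≈ 5.42.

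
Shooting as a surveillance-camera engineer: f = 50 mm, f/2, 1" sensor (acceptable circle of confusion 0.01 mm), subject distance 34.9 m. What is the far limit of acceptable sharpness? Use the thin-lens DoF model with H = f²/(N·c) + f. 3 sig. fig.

48.4 m

Hyperfocal distance H = f²/(N·c) + f = 50²/(2 × 0.01) + 50 = 2500/0.02 + 50 ≈ 125050.0 mm ≈ 125.0 m.
Far limit Df = s·(H − f)/(H − s) = 34900 × (125050.0 − 50) / (125050.0 − 34900) = 34900 × 125000.0 / 90150.0 ≈ 48392 mm ≈ 48.4 m.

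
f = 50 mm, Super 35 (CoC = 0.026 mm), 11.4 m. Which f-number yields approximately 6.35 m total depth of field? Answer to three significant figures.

Write h = H − f = f²/(N·c). The thin-lens limits are Dn = s·h/(h + (s−f)) and Df = s·h/(h − (s−f)), so DoF = Df − Dn = 2·s·(s−f)·h / (h² − (s−f)²).
That is a quadratic in h: DoF·h² − 2·s·(s−f)·h − DoF·(s−f)² = 0 ⇒ h = (s−f)·(s + √(s² + DoF²)) / DoF = 11350 × (11400 + √(11400² + 6350²)) / 6350 = 11350 × (11400 + 13049.2) / 6350 ≈ 43701 mm.
Then N = f²/(c·h) = 50² / (0.026 × 43701) = 2500 / 1136.2 ≈ 2.20.

f/2.20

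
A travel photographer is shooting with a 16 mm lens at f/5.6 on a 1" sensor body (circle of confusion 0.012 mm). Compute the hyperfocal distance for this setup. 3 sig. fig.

3.83 m

Hyperfocal distance H = f²/(N·c) + f = 16²/(5.6 × 0.012) + 16 = 256/0.0672 + 16 ≈ 3825.5 mm ≈ 3.83 m.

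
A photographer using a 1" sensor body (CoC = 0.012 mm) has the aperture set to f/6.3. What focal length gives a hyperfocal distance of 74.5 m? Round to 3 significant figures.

75.0 mm

From H = f²/(N·c) + f, with f ≪ H: f ≈ √(H·N·c) = √(74500 × 6.3 × 0.012) = √5632.2 ≈ 75.05 mm.
Exact: f² + N·c·f − N·c·H = 0 ⇒ f = (−N·c + √((N·c)² + 4·N·c·H))/2 = (−0.0756 + √22529)/2 ≈ 75.010 mm ≈ 75.0 mm.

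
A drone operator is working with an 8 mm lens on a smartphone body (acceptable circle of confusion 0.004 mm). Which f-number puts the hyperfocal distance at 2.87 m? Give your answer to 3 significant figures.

f/5.59

Rearrange H = f²/(N·c) + f for N: N = f² / ((H − f)·c).
N = 8² / ((2870 − 8) × 0.004) = 64 / 11.45 ≈ 5.59.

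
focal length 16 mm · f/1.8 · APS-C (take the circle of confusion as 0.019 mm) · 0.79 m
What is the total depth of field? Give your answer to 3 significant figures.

165 mm

Hyperfocal distance H = f²/(N·c) + f = 16²/(1.8 × 0.019) + 16 = 256/0.0342 + 16 ≈ 7501.4 mm ≈ 7.501 m.
Near limit Dn = s·(H − f)/(H + s − 2f) = 790 × (7501.4 − 16) / (7501.4 + 790 − 2 × 16) = 790 × 7485.4 / 8259.4 ≈ 715.97 mm.
Far limit Df = s·(H − f)/(H − s) = 790 × (7501.4 − 16) / (7501.4 − 790) = 790 × 7485.4 / 6711.4 ≈ 881.11 mm.
Depth of field = Df − Dn = 881.11 − 715.97 ≈ 165.14 mm.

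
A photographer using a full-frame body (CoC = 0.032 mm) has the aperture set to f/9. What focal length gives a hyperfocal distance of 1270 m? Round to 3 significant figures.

From H = f²/(N·c) + f, with f ≪ H: f ≈ √(H·N·c) = √(1270000 × 9 × 0.032) = √365760 ≈ 604.8 mm.
The +f correction barely moves this — solving exactly, f² + N·c·f − N·c·H = 0 ⇒ f = (−N·c + √((N·c)² + 4·N·c·H))/2 = (−0.288 + √1463040)/2 ≈ 604.64 mm, so f ≈ 605 mm.

605 mm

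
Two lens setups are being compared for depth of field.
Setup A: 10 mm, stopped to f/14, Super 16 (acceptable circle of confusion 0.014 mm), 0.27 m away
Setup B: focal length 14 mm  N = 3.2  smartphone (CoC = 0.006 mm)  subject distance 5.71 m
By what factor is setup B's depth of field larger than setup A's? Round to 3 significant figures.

Setup A: H = 10²/(14×0.014) + 10 ≈ 520.2 mm; DoF = Df − Dn = 550.57 − 178.86 ≈ 371.71 mm.
Setup B: H = 14²/(3.2×0.006) + 14 ≈ 10222.3 mm; DoF = Df − Dn = 12917.8 − 3665.0 ≈ 9252.8 mm.
Ratio = 9252.8 / 371.71 ≈ 24.9.

24.9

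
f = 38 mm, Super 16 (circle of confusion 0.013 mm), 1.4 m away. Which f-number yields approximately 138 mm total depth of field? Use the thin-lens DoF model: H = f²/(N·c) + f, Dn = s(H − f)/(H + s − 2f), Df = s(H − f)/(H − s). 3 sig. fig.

f/4.01

Write h = H − f = f²/(N·c). The thin-lens limits are Dn = s·h/(h + (s−f)) and Df = s·h/(h − (s−f)), so DoF = Df − Dn = 2·s·(s−f)·h / (h² − (s−f)²).
That is a quadratic in h: DoF·h² − 2·s·(s−f)·h − DoF·(s−f)² = 0 ⇒ h = (s−f)·(s + √(s² + DoF²)) / DoF = 1362 × (1400 + √(1400² + 138²)) / 138 = 1362 × (1400 + 1406.78) / 138 ≈ 27702 mm.
Then N = f²/(c·h) = 38² / (0.013 × 27702) = 1444 / 360.12 ≈ 4.01.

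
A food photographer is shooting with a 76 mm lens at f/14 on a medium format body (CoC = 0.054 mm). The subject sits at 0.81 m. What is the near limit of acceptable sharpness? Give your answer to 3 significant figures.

Hyperfocal distance H = f²/(N·c) + f = 76²/(14 × 0.054) + 76 = 5776/0.756 + 76 ≈ 7716.2 mm ≈ 7.716 m.
Near limit Dn = s·(H − f)/(H + s − 2f) = 810 × (7716.2 − 76) / (7716.2 + 810 − 2 × 76) = 810 × 7640.2 / 8374.2 ≈ 739.00 mm ≈ 0.739 m.

0.739 m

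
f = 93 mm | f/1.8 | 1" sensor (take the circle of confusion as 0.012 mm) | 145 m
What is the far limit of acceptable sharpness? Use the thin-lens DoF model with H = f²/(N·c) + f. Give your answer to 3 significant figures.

227 m

Hyperfocal distance H = f²/(N·c) + f = 93²/(1.8 × 0.012) + 93 = 8649/0.0216 + 93 ≈ 400509.7 mm ≈ 400.5 m.
Far limit Df = s·(H − f)/(H − s) = 145000 × (400509.7 − 93) / (400509.7 − 145000) = 145000 × 400416.7 / 255509.7 ≈ 227234 mm ≈ 227 m.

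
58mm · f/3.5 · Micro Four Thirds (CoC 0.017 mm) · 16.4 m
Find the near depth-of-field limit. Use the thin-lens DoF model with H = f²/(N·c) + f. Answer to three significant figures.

12.7 m

Hyperfocal distance H = f²/(N·c) + f = 58²/(3.5 × 0.017) + 58 = 3364/0.0595 + 58 ≈ 56595.8 mm ≈ 56.60 m.
Near limit Dn = s·(H − f)/(H + s − 2f) = 16400 × (56595.8 − 58) / (56595.8 + 16400 − 2 × 58) = 16400 × 56537.8 / 72879.8 ≈ 12723 mm ≈ 12.7 m.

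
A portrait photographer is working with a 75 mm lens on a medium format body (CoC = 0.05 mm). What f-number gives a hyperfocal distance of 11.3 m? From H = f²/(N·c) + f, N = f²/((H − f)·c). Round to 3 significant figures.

Rearrange H = f²/(N·c) + f for N: N = f² / ((H − f)·c).
N = 75² / ((11300 − 75) × 0.05) = 5625 / 561.2 ≈ 10.

f/10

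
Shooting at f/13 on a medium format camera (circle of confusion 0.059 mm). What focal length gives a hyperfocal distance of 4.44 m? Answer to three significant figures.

58.0 mm

From H = f²/(N·c) + f, with f ≪ H: f ≈ √(H·N·c) = √(4440 × 13 × 0.059) = √3405.5 ≈ 58.36 mm.
Exact: f² + N·c·f − N·c·H = 0 ⇒ f = (−N·c + √((N·c)² + 4·N·c·H))/2 = (−0.767 + √13623)/2 ≈ 57.974 mm ≈ 58.0 mm.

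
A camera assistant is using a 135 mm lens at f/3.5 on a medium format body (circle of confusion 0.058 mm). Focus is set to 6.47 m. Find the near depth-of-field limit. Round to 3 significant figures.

Hyperfocal distance H = f²/(N·c) + f = 135²/(3.5 × 0.058) + 135 = 18225/0.203 + 135 ≈ 89913.3 mm ≈ 89.91 m.
Near limit Dn = s·(H − f)/(H + s − 2f) = 6470 × (89913.3 − 135) / (89913.3 + 6470 − 2 × 135) = 6470 × 89778.3 / 96113.3 ≈ 6043.6 mm ≈ 6.04 m.

6.04 m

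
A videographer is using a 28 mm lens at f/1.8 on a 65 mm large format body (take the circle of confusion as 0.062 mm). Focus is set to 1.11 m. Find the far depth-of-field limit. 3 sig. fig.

Hyperfocal distance H = f²/(N·c) + f = 28²/(1.8 × 0.062) + 28 = 784/0.1116 + 28 ≈ 7053.1 mm ≈ 7.053 m.
Far limit Df = s·(H − f)/(H − s) = 1110 × (7053.1 − 28) / (7053.1 − 1110) = 1110 × 7025.1 / 5943.1 ≈ 1312.1 mm ≈ 1.31 m.

1.31 m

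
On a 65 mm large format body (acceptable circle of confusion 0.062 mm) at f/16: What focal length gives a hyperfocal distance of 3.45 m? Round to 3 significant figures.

From H = f²/(N·c) + f, with f ≪ H: f ≈ √(H·N·c) = √(3450 × 16 × 0.062) = √3422.4 ≈ 58.50 mm.
Exact: f² + N·c·f − N·c·H = 0 ⇒ f = (−N·c + √((N·c)² + 4·N·c·H))/2 = (−0.992 + √13691)/2 ≈ 58.007 mm ≈ 58.0 mm.

58.0 mm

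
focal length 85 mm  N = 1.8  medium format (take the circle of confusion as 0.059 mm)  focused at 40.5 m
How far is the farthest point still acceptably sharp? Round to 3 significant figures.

Hyperfocal distance H = f²/(N·c) + f = 85²/(1.8 × 0.059) + 85 = 7225/0.1062 + 85 ≈ 68117.0 mm ≈ 68.12 m.
Far limit Df = s·(H − f)/(H − s) = 40500 × (68117.0 − 85) / (68117.0 − 40500) = 40500 × 68032.0 / 27617.0 ≈ 99768 mm ≈ 99.8 m.

99.8 m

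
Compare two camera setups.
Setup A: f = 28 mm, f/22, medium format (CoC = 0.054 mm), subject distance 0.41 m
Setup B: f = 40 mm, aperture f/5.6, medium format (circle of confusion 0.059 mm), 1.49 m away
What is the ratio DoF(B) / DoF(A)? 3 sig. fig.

Setup A: H = 28²/(22×0.054) + 28 ≈ 687.9 mm; DoF = Df − Dn = 973.52 − 259.68 ≈ 713.84 mm.
Setup B: H = 40²/(5.6×0.059) + 40 ≈ 4882.6 mm; DoF = Df − Dn = 2126.82 − 1146.66 ≈ 980.16 mm.
Ratio = 980.16 / 713.84 ≈ 1.37.

1.37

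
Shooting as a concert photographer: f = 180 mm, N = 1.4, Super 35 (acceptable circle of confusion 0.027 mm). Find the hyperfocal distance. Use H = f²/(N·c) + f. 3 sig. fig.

Hyperfocal distance H = f²/(N·c) + f = 180²/(1.4 × 0.027) + 180 = 32400/0.0378 + 180 ≈ 857322.9 mm ≈ 857 m.

857 m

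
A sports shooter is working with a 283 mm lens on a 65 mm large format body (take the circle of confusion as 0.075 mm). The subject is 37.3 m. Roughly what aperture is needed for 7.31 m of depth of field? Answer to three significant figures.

Write h = H − f = f²/(N·c). The thin-lens limits are Dn = s·h/(h + (s−f)) and Df = s·h/(h − (s−f)), so DoF = Df − Dn = 2·s·(s−f)·h / (h² − (s−f)²).
That is a quadratic in h: DoF·h² − 2·s·(s−f)·h − DoF·(s−f)² = 0 ⇒ h = (s−f)·(s + √(s² + DoF²)) / DoF = 37017 × (37300 + √(37300² + 7310²)) / 7310 = 37017 × (37300 + 38009.6) / 7310 ≈ 381359 mm.
Then N = f²/(c·h) = 283² / (0.075 × 381359) = 80089 / 28602 ≈ 2.80.

f/2.80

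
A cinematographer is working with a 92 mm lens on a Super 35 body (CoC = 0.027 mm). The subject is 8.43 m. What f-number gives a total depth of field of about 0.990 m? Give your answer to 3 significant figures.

Write h = H − f = f²/(N·c). The thin-lens limits are Dn = s·h/(h + (s−f)) and Df = s·h/(h − (s−f)), so DoF = Df − Dn = 2·s·(s−f)·h / (h² − (s−f)²).
That is a quadratic in h: DoF·h² − 2·s·(s−f)·h − DoF·(s−f)² = 0 ⇒ h = (s−f)·(s + √(s² + DoF²)) / DoF = 8338 × (8430 + √(8430² + 990²)) / 990 = 8338 × (8430 + 8487.93) / 990 ≈ 142487 mm.
Then N = f²/(c·h) = 92² / (0.027 × 142487) = 8464 / 3847.1 ≈ 2.20.

f/2.20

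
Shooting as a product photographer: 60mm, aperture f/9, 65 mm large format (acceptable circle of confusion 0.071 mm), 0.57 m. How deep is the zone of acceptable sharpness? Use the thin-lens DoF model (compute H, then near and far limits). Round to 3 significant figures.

Hyperfocal distance H = f²/(N·c) + f = 60²/(9 × 0.071) + 60 = 3600/0.639 + 60 ≈ 5693.8 mm ≈ 5.694 m.
Near limit Dn = s·(H − f)/(H + s − 2f) = 570 × (5693.8 − 60) / (5693.8 + 570 − 2 × 60) = 570 × 5633.8 / 6143.8 ≈ 522.68 mm.
Far limit Df = s·(H − f)/(H − s) = 570 × (5693.8 − 60) / (5693.8 − 570) = 570 × 5633.8 / 5123.8 ≈ 626.74 mm.
Depth of field = Df − Dn = 626.74 − 522.68 ≈ 104.06 mm.

104 mm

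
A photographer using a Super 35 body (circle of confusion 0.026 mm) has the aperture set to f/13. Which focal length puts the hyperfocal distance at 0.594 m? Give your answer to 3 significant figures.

From H = f²/(N·c) + f, with f ≪ H: f ≈ √(H·N·c) = √(594 × 13 × 0.026) = √200.77 ≈ 14.17 mm.
Exact: f² + N·c·f − N·c·H = 0 ⇒ f = (−N·c + √((N·c)² + 4·N·c·H))/2 = (−0.338 + √803.20)/2 ≈ 14.001 mm ≈ 14.0 mm.

14.0 mm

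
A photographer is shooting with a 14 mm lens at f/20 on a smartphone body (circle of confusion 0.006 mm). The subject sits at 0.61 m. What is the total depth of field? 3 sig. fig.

0.514 m

Hyperfocal distance H = f²/(N·c) + f = 14²/(20 × 0.006) + 14 = 196/0.12 + 14 ≈ 1647.3 mm ≈ 1.647 m.
Near limit Dn = s·(H − f)/(H + s − 2f) = 610 × (1647.3 − 14) / (1647.3 + 610 − 2 × 14) = 610 × 1633.3 / 2229.3 ≈ 446.92 mm.
Far limit Df = s·(H − f)/(H − s) = 610 × (1647.3 − 14) / (1647.3 − 610) = 610 × 1633.3 / 1037.3 ≈ 960.48 mm.
Depth of field = Df − Dn = 960.48 − 446.92 ≈ 513.56 mm ≈ 0.514 m.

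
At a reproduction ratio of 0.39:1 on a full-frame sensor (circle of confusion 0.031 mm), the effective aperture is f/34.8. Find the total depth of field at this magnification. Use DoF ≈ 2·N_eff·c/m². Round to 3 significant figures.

14.2 mm

At magnification m, DoF ≈ 2·N_eff·c/m² = 2 × 34.8 × 0.031 / 0.39² = 2.158 / 0.1521 ≈ 14.2 mm.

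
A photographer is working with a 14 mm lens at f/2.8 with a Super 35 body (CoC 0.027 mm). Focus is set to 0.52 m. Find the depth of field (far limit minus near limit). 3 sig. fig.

Hyperfocal distance H = f²/(N·c) + f = 14²/(2.8 × 0.027) + 14 = 196/0.0756 + 14 ≈ 2606.6 mm ≈ 2.607 m.
Near limit Dn = s·(H − f)/(H + s − 2f) = 520 × (2606.6 − 14) / (2606.6 + 520 − 2 × 14) = 520 × 2592.6 / 3098.6 ≈ 435.08 mm.
Far limit Df = s·(H − f)/(H − s) = 520 × (2606.6 − 14) / (2606.6 − 520) = 520 × 2592.6 / 2086.6 ≈ 646.10 mm.
Depth of field = Df − Dn = 646.10 − 435.08 ≈ 211.02 mm.

211 mm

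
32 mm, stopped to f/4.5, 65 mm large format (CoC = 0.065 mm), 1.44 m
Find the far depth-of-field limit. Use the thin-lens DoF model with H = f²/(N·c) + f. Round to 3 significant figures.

Hyperfocal distance H = f²/(N·c) + f = 32²/(4.5 × 0.065) + 32 = 1024/0.2925 + 32 ≈ 3532.9 mm ≈ 3.533 m.
Far limit Df = s·(H − f)/(H − s) = 1440 × (3532.9 − 32) / (3532.9 − 1440) = 1440 × 3500.9 / 2092.9 ≈ 2408.8 mm ≈ 2.41 m.

2.41 m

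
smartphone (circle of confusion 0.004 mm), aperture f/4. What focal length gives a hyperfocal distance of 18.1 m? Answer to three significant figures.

17.0 mm

From H = f²/(N·c) + f, with f ≪ H: f ≈ √(H·N·c) = √(18100 × 4 × 0.004) = √289.60 ≈ 17.02 mm.
The +f correction barely moves this — solving exactly, f² + N·c·f − N·c·H = 0 ⇒ f = (−N·c + √((N·c)² + 4·N·c·H))/2 = (−0.016 + √1158.4)/2 ≈ 17.010 mm, so f ≈ 17.0 mm.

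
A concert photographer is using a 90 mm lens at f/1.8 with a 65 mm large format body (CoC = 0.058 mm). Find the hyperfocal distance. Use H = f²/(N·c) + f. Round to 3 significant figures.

Hyperfocal distance H = f²/(N·c) + f = 90²/(1.8 × 0.058) + 90 = 8100/0.1044 + 90 ≈ 77676.2 mm ≈ 77.7 m.

77.7 m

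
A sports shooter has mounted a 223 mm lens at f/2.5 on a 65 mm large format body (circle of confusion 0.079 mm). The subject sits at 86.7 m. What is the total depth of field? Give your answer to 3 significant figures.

Hyperfocal distance H = f²/(N·c) + f = 223²/(2.5 × 0.079) + 223 = 49729/0.1975 + 223 ≈ 252015.4 mm ≈ 252.0 m.
Near limit Dn = s·(H − f)/(H + s − 2f) = 86700 × (252015.4 − 223) / (252015.4 + 86700 − 2 × 223) = 86700 × 251792.4 / 338269.4 ≈ 64536 mm.
Far limit Df = s·(H − f)/(H − s) = 86700 × (252015.4 − 223) / (252015.4 − 86700) = 86700 × 251792.4 / 165315.4 ≈ 132053 mm.
Depth of field = Df − Dn = 132053 − 64536 ≈ 67517 mm ≈ 67.5 m.

67.5 m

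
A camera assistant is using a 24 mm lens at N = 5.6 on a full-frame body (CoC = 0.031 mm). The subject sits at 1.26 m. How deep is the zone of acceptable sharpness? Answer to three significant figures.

Hyperfocal distance H = f²/(N·c) + f = 24²/(5.6 × 0.031) + 24 = 576/0.1736 + 24 ≈ 3342.0 mm ≈ 3.342 m.
Near limit Dn = s·(H − f)/(H + s − 2f) = 1260 × (3342.0 − 24) / (3342.0 + 1260 − 2 × 24) = 1260 × 3318.0 / 4554.0 ≈ 918.0 mm.
Far limit Df = s·(H − f)/(H − s) = 1260 × (3342.0 − 24) / (3342.0 − 1260) = 1260 × 3318.0 / 2082.0 ≈ 2008.0 mm.
Depth of field = Df − Dn = 2008.0 − 918.0 ≈ 1090.0 mm ≈ 1.09 m.

1.09 m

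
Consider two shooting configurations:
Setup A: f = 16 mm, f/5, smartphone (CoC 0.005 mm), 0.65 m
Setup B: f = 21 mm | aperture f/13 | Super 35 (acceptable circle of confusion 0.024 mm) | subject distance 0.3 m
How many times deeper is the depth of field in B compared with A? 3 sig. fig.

1.53

Setup A: H = 16²/(5×0.005) + 16 ≈ 10256.0 mm; DoF = Df − Dn = 692.900 − 612.102 ≈ 80.798 mm.
Setup B: H = 21²/(13×0.024) + 21 ≈ 1434.5 mm; DoF = Df − Dn = 373.78 − 250.55 ≈ 123.23 mm.
Ratio = 123.23 / 80.798 ≈ 1.53.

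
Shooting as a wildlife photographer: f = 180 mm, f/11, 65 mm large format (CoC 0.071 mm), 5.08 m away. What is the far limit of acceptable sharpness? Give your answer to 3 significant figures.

Hyperfocal distance H = f²/(N·c) + f = 180²/(11 × 0.071) + 180 = 32400/0.781 + 180 ≈ 41665.3 mm ≈ 41.67 m.
Far limit Df = s·(H − f)/(H − s) = 5080 × (41665.3 − 180) / (41665.3 − 5080) = 5080 × 41485.3 / 36585.3 ≈ 5760.4 mm ≈ 5.76 m.

5.76 m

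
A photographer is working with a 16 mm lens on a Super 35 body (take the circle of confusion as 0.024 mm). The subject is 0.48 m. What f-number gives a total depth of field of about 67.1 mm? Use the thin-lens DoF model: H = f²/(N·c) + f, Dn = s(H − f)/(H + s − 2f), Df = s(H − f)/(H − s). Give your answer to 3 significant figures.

f/1.60

Write h = H − f = f²/(N·c). The thin-lens limits are Dn = s·h/(h + (s−f)) and Df = s·h/(h − (s−f)), so DoF = Df − Dn = 2·s·(s−f)·h / (h² − (s−f)²).
That is a quadratic in h: DoF·h² − 2·s·(s−f)·h − DoF·(s−f)² = 0 ⇒ h = (s−f)·(s + √(s² + DoF²)) / DoF = 464 × (480 + √(480² + 67.1²)) / 67.1 = 464 × (480 + 484.667) / 67.1 ≈ 6670.7 mm.
Then N = f²/(c·h) = 16² / (0.024 × 6670.7) = 256 / 160.10 ≈ 1.60.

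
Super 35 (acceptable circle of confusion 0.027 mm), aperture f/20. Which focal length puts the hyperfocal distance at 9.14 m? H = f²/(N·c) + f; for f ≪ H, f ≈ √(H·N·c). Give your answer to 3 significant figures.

70.0 mm

From H = f²/(N·c) + f, with f ≪ H: f ≈ √(H·N·c) = √(9140 × 20 × 0.027) = √4935.6 ≈ 70.25 mm.
Exact: f² + N·c·f − N·c·H = 0 ⇒ f = (−N·c + √((N·c)² + 4·N·c·H))/2 = (−0.54 + √19743)/2 ≈ 69.984 mm ≈ 70.0 mm.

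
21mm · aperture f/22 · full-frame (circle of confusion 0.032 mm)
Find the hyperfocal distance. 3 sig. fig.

Hyperfocal distance H = f²/(N·c) + f = 21²/(22 × 0.032) + 21 = 441/0.704 + 21 ≈ 647.4 mm ≈ 0.647 m.

0.647 m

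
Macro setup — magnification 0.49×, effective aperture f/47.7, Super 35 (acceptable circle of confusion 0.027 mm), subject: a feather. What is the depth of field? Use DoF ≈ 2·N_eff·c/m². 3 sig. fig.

At magnification m, DoF ≈ 2·N_eff·c/m² = 2 × 47.7 × 0.027 / 0.49² = 2.576 / 0.2401 ≈ 10.7 mm.

10.7 mm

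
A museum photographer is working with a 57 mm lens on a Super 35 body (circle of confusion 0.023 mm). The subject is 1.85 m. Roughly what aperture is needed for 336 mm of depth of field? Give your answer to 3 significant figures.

f/7.10

Write h = H − f = f²/(N·c). The thin-lens limits are Dn = s·h/(h + (s−f)) and Df = s·h/(h − (s−f)), so DoF = Df − Dn = 2·s·(s−f)·h / (h² − (s−f)²).
That is a quadratic in h: DoF·h² − 2·s·(s−f)·h − DoF·(s−f)² = 0 ⇒ h = (s−f)·(s + √(s² + DoF²)) / DoF = 1793 × (1850 + √(1850² + 336²)) / 336 = 1793 × (1850 + 1880.26) / 336 ≈ 19906 mm.
Then N = f²/(c·h) = 57² / (0.023 × 19906) = 3249 / 457.83 ≈ 7.10.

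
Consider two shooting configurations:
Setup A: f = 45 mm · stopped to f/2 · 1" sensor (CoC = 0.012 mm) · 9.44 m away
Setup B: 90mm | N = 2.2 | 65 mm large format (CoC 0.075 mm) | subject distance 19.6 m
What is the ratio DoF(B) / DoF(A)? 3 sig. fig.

8.69

Setup A: H = 45²/(2×0.012) + 45 ≈ 84420.0 mm; DoF = Df − Dn = 10622.8 − 8494.2 ≈ 2128.6 mm.
Setup B: H = 90²/(2.2×0.075) + 90 ≈ 49180.9 mm; DoF = Df − Dn = 32527 − 14026 ≈ 18501 mm.
Ratio = 18501 / 2128.6 ≈ 8.69.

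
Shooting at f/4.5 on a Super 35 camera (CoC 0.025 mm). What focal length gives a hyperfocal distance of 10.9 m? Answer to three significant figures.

35.0 mm

From H = f²/(N·c) + f, with f ≪ H: f ≈ √(H·N·c) = √(10900 × 4.5 × 0.025) = √1226.2 ≈ 35.02 mm.
The +f correction barely moves this — solving exactly, f² + N·c·f − N·c·H = 0 ⇒ f = (−N·c + √((N·c)² + 4·N·c·H))/2 = (−0.1125 + √4905.0)/2 ≈ 34.962 mm, so f ≈ 35.0 mm.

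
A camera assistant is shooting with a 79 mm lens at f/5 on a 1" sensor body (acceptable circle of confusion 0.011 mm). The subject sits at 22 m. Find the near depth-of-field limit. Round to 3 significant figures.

18.4 m

Hyperfocal distance H = f²/(N·c) + f = 79²/(5 × 0.011) + 79 = 6241/0.055 + 79 ≈ 113551.7 mm ≈ 113.6 m.
Near limit Dn = s·(H − f)/(H + s − 2f) = 22000 × (113551.7 − 79) / (113551.7 + 22000 − 2 × 79) = 22000 × 113472.7 / 135393.7 ≈ 18438 mm ≈ 18.4 m.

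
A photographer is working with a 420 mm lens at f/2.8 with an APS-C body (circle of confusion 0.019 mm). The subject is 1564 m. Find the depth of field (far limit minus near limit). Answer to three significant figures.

1900 m

Hyperfocal distance H = f²/(N·c) + f = 420²/(2.8 × 0.019) + 420 = 176400/0.0532 + 420 ≈ 3316209.5 mm ≈ 3316 m.
Near limit Dn = s·(H − f)/(H + s − 2f) = 1564000 × (3316209.5 − 420) / (3316209.5 + 1564000 − 2 × 420) = 1564000 × 3315789.5 / 4879369.5 ≈ 1062821 mm.
Far limit Df = s·(H − f)/(H − s) = 1564000 × (3316209.5 − 420) / (3316209.5 − 1564000) = 1564000 × 3315789.5 / 1752209.5 ≈ 2959632 mm.
Depth of field = Df − Dn = 2959632 − 1062821 ≈ 1896811 mm ≈ 1900 m.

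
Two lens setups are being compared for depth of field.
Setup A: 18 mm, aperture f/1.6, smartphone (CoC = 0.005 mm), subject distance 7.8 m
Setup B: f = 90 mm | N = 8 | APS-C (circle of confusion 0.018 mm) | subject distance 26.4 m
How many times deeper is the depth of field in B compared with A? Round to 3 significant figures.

Setup A: H = 18²/(1.6×0.005) + 18 ≈ 40518.0 mm; DoF = Df − Dn = 9655.2 − 6542.8 ≈ 3112.4 mm.
Setup B: H = 90²/(8×0.018) + 90 ≈ 56340.0 mm; DoF = Df − Dn = 49599 − 17987 ≈ 31612 mm.
Ratio = 31612 / 3112.4 ≈ 10.2.

10.2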